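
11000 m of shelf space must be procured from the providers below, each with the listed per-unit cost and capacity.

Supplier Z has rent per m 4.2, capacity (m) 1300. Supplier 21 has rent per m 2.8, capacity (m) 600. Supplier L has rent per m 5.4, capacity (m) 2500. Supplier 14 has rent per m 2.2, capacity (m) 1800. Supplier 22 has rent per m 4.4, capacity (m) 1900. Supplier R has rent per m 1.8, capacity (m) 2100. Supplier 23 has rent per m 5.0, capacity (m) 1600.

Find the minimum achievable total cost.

Fill from the cheapest provider first.
Take 2100 from Supplier R at 1.8 ; need 8900 more.
Take 1800 from Supplier 14 at 2.2 ; need 7100 more.
Supplier 21 (2.8): use full 600 ; 6500 m to go.
Supplier Z at 4.2: take all 1300 m ; 5200 still needed.
Take 1900 from Supplier 22 at 4.4 ; need 3300 more.
Take 1600 from Supplier 23 at 5.0 ; need 1700 more.
Supplier L at 5.4: take 1700 of its 2500 ; requirement met.
Cost = 2100×1.8 + 1800×2.2 + 600×2.8 + 1300×4.2 + 1900×4.4 + 1600×5.0 + 1700×5.4 = 40420.

40420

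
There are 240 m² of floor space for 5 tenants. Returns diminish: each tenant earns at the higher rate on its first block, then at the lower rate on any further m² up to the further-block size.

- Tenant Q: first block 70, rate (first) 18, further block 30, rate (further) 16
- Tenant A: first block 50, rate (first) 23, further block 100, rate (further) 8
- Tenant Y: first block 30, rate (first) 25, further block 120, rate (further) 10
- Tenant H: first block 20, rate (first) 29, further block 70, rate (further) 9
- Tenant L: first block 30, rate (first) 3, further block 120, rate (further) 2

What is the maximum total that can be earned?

Rank every tier by rate: Tenant H/first 29 > Tenant Y/first 25 > Tenant A/first 23 > Tenant Q/first 18 > Tenant Q/second 16 > Tenant Y/second 10 > Tenant H/second 9 > Tenant A/second 8 > Tenant L/first 3 > Tenant L/second 2.
Fill Tenant H first block (20 at 29) ; 220 left.
Tenant Y/first (25): +30 ; 190 left.
Fill Tenant A first block (50 at 23) ; 140 left.
Tenant Q/first (18): +70 ; 70 left.
Tenant Q second at 16: fill all 30 ; 40 left.
40 remain; put them into Tenant Y second at 10.
Total = 29×20 + 25×30 + 23×50 + 18×70 + 16×30 + 10×40 = 4620.

4620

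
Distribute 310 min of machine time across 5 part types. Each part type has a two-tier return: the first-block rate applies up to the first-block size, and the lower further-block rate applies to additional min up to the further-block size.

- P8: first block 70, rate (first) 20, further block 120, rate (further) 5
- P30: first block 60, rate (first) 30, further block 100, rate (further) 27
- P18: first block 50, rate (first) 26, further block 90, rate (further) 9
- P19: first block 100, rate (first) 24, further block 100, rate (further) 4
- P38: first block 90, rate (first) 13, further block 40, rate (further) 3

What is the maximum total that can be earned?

8200

Treat each block as its own option and order by rate: P30/tier1 30 > P30/tier2 27 > P18/tier1 26 > P19/tier1 24 > P8/tier1 20 > P38/tier1 13 > P18/tier2 9 > P8/tier2 5 > P19/tier2 4 > P38/tier2 3.
P30 tier1 at 30: fill all 60 → 250 left.
P30 tier2 at 27: fill all 100 → 150 left.
Fill P18 tier1 block (50 at 26) → 100 left.
P19/tier1 (24): +100 → 0 left.
Total = 30×60 + 27×100 + 26×50 + 24×100 = 8200.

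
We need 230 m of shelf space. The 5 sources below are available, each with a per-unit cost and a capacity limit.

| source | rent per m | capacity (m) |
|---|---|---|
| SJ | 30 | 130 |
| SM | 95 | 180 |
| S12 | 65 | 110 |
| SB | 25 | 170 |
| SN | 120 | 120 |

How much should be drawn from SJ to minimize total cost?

60

Cheapest first:
Take 170 from SB at 25 — need 60 more.
SJ (30): take the remaining 60 — done.
S12, SM, SN: unused.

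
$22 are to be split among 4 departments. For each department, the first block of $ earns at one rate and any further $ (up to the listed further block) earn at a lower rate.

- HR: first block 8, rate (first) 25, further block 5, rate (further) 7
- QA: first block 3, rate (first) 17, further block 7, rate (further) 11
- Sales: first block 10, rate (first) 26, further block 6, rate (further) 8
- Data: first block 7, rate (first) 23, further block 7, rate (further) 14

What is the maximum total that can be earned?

552

Treat each block as its own option and order by rate: Sales/T1 26 > HR/T1 25 > Data/T1 23 > QA/T1 17 > Data/T2 14 > QA/T2 11 > Sales/T2 8 > HR/T2 7.
Sales/T1 (26): +10 ; 12 left.
HR/T1 (25): +8 ; 4 left.
Data T1 at 23: only 4 left, fill 4.
Total = 26×10 + 25×8 + 23×4 = 552.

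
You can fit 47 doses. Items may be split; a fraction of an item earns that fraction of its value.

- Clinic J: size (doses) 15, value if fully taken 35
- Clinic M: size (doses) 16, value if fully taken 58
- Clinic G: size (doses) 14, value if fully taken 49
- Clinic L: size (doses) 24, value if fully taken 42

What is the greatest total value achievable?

Rank by value-to-size ratio: Clinic M 58/16≈3.62, Clinic G 49/14≈3.5, Clinic J 35/15≈2.33, Clinic L 42/24≈1.75.
Take all of Clinic M (16 doses, value 58) → 31 doses left.
Clinic G: take in full, 14 doses for value 49 → 17 left.
Take all of Clinic J (15 doses, value 35) → 2 doses left.
2 doses left: a 2/24 share of Clinic L gives 42×2/24 = 3.5.
Total value = 145.5.

145.5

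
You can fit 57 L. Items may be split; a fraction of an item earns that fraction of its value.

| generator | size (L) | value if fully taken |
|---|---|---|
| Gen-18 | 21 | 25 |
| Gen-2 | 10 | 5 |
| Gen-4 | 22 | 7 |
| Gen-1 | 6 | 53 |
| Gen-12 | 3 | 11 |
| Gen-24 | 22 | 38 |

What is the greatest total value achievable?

129.5

Sort by value density: Gen-1 53/6≈8.83, Gen-12 11/3≈3.67, Gen-24 38/22≈1.73, Gen-18 25/21≈1.19, Gen-2 5/10≈0.5, Gen-4 7/22≈0.318.
Take all of Gen-1 (6 L, value 53) — 51 L left.
Gen-12: take in full, 3 L for value 11 — 48 left.
Take all of Gen-24 (22 L, value 38) — 26 L left.
All 21 L of Gen-18 fit (value 25) — 5 remain.
Only 5 L remain; take 5/10 of Gen-2 for value 5×5/10 = 2.5.
Total value = 129.5.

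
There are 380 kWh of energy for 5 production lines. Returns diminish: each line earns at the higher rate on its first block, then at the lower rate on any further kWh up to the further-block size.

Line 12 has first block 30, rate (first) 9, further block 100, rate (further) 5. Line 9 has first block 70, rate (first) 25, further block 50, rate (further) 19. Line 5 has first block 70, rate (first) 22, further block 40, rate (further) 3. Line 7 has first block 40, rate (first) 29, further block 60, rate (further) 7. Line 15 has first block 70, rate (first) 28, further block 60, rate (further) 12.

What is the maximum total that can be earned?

8260

Rank every tier by rate: Line 7/T1 29 > Line 15/T1 28 > Line 9/T1 25 > Line 5/T1 22 > Line 9/T2 19 > Line 15/T2 12 > Line 12/T1 9 > Line 7/T2 7 > Line 12/T2 5 > Line 5/T2 3.
Fill Line 7 T1 block (40 at 29) ; 340 left.
Fill Line 15 T1 block (70 at 28) ; 270 left.
Line 9 T1 at 25: fill all 70 ; 200 left.
Line 5 T1 at 22: fill all 70 ; 130 left.
Line 9 T2 at 19: fill all 50 ; 80 left.
Fill Line 15 T2 block (60 at 12) ; 20 left.
Line 12/T1: +20 of 30 at 9; pool empty.
Total = 29×40 + 28×70 + 25×70 + 22×70 + 19×50 + 12×60 + 9×20 = 8260.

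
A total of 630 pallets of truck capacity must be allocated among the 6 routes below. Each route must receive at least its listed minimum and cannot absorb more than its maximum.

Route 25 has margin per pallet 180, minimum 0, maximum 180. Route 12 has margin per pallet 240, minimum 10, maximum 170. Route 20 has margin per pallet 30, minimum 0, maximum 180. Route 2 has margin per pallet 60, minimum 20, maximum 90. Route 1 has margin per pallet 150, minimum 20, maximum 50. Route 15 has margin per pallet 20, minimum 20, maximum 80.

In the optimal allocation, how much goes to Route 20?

120

Meeting every minimum uses 0+10+0+20+20+20 = 70 pallets, leaving 560.
Order the routes by margin per pallet: Route 12 240 > Route 25 180 > Route 1 150 > Route 2 60 > Route 20 30 > Route 15 20.
Give Route 12 160 more to hit its cap of 170 — 400 left.
Give Route 25 180 more to hit its cap of 180 — 220 left.
Give Route 1 30 more to hit its cap of 50 — 190 left.
Route 2: +70 to 90 (cap) — 120 left.
Route 20 has room for 180 more but only 120 remain, so it gets 120.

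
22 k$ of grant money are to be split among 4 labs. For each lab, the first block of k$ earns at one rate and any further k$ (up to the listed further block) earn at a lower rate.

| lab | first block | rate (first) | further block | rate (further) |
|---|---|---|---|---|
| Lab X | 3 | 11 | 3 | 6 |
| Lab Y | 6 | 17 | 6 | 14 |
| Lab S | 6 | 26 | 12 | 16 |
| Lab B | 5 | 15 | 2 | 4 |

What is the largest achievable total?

418

Treat each block as its own option and order by rate: Lab S/first 26 > Lab Y/first 17 > Lab S/second 16 > Lab B/first 15 > Lab Y/second 14 > Lab X/first 11 > Lab X/second 6 > Lab B/second 4.
Fill Lab S first block (6 at 26) — 16 left.
Lab Y/first (17): +6 — 10 left.
Lab S second at 16: only 10 left, fill 10.
Total = 26×6 + 17×6 + 16×10 = 418.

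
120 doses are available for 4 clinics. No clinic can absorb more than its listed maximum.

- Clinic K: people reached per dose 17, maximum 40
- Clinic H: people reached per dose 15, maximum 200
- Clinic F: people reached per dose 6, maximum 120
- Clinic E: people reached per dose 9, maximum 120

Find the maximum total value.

Highest people reached per dose first: Clinic K 17 > Clinic H 15 > Clinic E 9 > Clinic F 6.
Clinic K: +40 to 40 (cap) ; 80 left.
Clinic H has room for 200 but only 80 remain, so it gets 80.
Total = 17×40 + 15×80 = 1880.

1880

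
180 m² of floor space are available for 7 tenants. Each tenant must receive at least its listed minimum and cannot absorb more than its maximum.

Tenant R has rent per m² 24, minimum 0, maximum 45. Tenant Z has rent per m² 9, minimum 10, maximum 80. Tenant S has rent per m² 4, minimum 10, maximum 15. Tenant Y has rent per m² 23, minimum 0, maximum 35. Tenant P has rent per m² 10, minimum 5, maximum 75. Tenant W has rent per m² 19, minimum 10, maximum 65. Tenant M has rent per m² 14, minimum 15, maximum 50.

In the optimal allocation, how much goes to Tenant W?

Meeting every minimum uses 0+10+10+0+5+10+15 = 50 m², leaving 130.
Highest rent per m² first: Tenant R 24 > Tenant Y 23 > Tenant W 19 > Tenant M 14 > Tenant P 10 > Tenant Z 9 > Tenant S 4.
Give Tenant R 45 more to hit its cap of 45 → 85 left.
Tenant Y takes 35 more to reach its cap of 35 → 50 left.
Only 50 left; Tenant W takes them to reach 60.

60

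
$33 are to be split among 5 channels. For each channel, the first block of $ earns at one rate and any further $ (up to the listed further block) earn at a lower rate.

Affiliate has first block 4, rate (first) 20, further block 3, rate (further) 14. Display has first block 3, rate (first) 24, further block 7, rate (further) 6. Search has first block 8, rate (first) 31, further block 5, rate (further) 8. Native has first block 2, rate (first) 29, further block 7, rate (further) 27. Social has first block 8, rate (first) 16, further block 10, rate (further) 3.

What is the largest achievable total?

Rank every tier by rate: Search/first 31 > Native/first 29 > Native/second 27 > Display/first 24 > Affiliate/first 20 > Social/first 16 > Affiliate/second 14 > Search/second 8 > Display/second 6 > Social/second 3.
Search first at 31: fill all 8 → 25 left.
Native/first (29): +2 → 23 left.
Fill Native second block (7 at 27) → 16 left.
Display/first (24): +3 → 13 left.
Affiliate first at 20: fill all 4 → 9 left.
Social/first (16): +8 → 1 left.
Affiliate second at 14: only 1 left, fill 1.
Total = 31×8 + 29×2 + 27×7 + 24×3 + 20×4 + 16×8 + 14×1 = 789.

789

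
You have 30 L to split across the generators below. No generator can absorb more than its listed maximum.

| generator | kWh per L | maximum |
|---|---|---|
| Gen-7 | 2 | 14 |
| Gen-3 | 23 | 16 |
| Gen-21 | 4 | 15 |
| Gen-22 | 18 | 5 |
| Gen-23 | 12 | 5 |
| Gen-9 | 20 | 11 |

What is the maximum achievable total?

642

Order the generators by kWh per L: Gen-3 23 > Gen-9 20 > Gen-22 18 > Gen-23 12 > Gen-21 4 > Gen-7 2.
Give Gen-3 16 to hit its cap of 16 → 14 left.
Give Gen-9 11 to hit its cap of 11 → 3 left.
Gen-22 has room for 5 but only 3 remain, so it gets 3.
Total = 23×16 + 18×3 + 20×11 = 642.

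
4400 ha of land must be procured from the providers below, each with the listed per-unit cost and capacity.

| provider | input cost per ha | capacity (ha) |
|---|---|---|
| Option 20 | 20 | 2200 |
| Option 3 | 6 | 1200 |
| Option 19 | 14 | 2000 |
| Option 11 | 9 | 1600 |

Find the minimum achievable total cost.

Cheapest first:
Option 3 (6): use full 1200 ; 3200 ha to go.
Take 1600 from Option 11 at 9 ; need 1600 more.
Option 19 (14): take the remaining 1600 ; done.
Option 20: unused.
Cost = 1200×6 + 1600×9 + 1600×14 = 44000.

44000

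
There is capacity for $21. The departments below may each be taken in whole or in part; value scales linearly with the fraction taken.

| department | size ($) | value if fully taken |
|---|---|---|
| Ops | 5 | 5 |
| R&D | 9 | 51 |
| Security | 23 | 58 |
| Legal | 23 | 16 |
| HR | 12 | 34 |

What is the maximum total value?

Rank by value-to-size ratio: R&D 51/9≈5.67, HR 34/12≈2.83, Security 58/23≈2.52, Ops 5/5≈1, Legal 16/23≈0.696.
All 9 $ of R&D fit (value 51) — 12 remain.
All 12 $ of HR fit (value 34) — 0 remain.
Total value = 85.

85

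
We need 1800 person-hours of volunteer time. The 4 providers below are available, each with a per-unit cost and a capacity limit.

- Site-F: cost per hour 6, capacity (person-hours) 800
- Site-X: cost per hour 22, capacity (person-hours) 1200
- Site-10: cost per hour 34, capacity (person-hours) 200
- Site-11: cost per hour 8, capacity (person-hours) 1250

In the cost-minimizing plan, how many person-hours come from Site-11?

1000

Cheapest first:
Take 800 from Site-F at 6 → need 1000 more.
Site-11 at 8: take 1000 of its 1250 → requirement met.
Site-X, Site-10: unused.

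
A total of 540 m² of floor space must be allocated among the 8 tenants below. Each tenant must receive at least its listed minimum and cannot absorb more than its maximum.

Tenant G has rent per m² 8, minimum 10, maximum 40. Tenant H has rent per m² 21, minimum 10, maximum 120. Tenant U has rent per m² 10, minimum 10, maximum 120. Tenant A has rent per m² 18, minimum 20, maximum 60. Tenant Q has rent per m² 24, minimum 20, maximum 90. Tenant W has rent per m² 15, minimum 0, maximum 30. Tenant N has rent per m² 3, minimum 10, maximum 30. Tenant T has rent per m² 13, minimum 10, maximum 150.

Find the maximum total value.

Meeting every minimum uses 10+10+10+20+20+0+10+10 = 90 m², leaving 450.
Highest rent per m² first: Tenant Q 24 > Tenant H 21 > Tenant A 18 > Tenant W 15 > Tenant T 13 > Tenant U 10 > Tenant G 8 > Tenant N 3.
Tenant Q: +70 to 90 (cap) → 380 left.
Tenant H takes 110 more to reach its cap of 120 → 270 left.
Tenant A: +40 to 60 (cap) → 230 left.
Tenant W: +30 to 30 (cap) → 200 left.
Give Tenant T 140 more to hit its cap of 150 → 60 left.
Tenant U: +60 (room for 110) → 70. Pool exhausted.
Total = 8×10 + 21×120 + 10×70 + 18×60 + 24×90 + 15×30 + 3×10 + 13×150 = 8970.

8970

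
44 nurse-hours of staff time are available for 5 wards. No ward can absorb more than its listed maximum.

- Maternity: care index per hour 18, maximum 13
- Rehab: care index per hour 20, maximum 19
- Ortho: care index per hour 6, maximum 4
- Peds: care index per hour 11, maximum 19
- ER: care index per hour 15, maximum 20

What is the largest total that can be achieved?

Order the wards by care index per hour: Rehab 20 > Maternity 18 > ER 15 > Peds 11 > Ortho 6.
Rehab takes 19 to reach its cap of 19 → 25 left.
Give Maternity 13 to hit its cap of 13 → 12 left.
Only 12 left; ER takes them to reach 12.
Total = 18×13 + 20×19 + 15×12 = 794.

794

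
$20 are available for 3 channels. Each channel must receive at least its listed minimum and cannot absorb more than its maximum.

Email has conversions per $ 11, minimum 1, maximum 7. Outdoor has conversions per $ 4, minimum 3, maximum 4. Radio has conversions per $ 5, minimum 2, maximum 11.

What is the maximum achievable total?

Meeting every minimum uses 1+3+2 = 6 $, leaving 14.
Rank by conversions per $: Email 11 > Radio 5 > Outdoor 4.
Email takes 6 more to reach its cap of 7 ; 8 left.
Radio: +8 (room for 9) → 10. Pool exhausted.
Total = 11×7 + 4×3 + 5×10 = 139.

139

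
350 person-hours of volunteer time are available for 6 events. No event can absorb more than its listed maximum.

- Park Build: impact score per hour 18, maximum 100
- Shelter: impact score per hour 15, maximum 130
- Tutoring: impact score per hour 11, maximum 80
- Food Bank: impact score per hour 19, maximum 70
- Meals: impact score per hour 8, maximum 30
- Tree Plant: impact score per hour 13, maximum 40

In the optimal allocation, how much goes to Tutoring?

Order the events by impact score per hour: Food Bank 19 > Park Build 18 > Shelter 15 > Tree Plant 13 > Tutoring 11 > Meals 8.
Food Bank: +70 to 70 (cap) ; 280 left.
Give Park Build 100 to hit its cap of 100 ; 180 left.
Shelter: +130 to 130 (cap) ; 50 left.
Give Tree Plant 40 to hit its cap of 40 ; 10 left.
Only 10 left; Tutoring takes them to reach 10.

10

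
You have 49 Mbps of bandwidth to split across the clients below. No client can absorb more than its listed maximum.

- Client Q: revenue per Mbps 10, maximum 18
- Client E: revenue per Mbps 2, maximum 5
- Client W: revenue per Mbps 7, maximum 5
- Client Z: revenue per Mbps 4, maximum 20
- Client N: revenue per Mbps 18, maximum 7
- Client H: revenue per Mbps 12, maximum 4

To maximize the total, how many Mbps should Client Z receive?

Highest revenue per Mbps first: Client N 18 > Client H 12 > Client Q 10 > Client W 7 > Client Z 4 > Client E 2.
Client N: +7 to 7 (cap) — 42 left.
Client H takes 4 to reach its cap of 4 — 38 left.
Client Q takes 18 to reach its cap of 18 — 20 left.
Give Client W 5 to hit its cap of 5 — 15 left.
Only 15 left; Client Z takes them to reach 15.

15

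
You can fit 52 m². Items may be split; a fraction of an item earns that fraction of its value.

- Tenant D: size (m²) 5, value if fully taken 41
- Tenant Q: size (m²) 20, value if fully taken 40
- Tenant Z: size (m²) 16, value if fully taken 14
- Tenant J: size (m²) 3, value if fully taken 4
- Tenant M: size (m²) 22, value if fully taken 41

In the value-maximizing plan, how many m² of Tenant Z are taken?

Rank by value-to-size ratio: Tenant D 41/5≈8.2, Tenant Q 40/20≈2, Tenant M 41/22≈1.86, Tenant J 4/3≈1.33, Tenant Z 14/16≈0.875.
Take all of Tenant D (5 m², value 41) ; 47 m² left.
Tenant Q: take in full, 20 m² for value 40 ; 27 left.
All 22 m² of Tenant M fit (value 41) ; 5 remain.
Take all of Tenant J (3 m², value 4) ; 2 m² left.
2 m² left: a 2/16 share of Tenant Z gives 14×2/16 = 1.75.

2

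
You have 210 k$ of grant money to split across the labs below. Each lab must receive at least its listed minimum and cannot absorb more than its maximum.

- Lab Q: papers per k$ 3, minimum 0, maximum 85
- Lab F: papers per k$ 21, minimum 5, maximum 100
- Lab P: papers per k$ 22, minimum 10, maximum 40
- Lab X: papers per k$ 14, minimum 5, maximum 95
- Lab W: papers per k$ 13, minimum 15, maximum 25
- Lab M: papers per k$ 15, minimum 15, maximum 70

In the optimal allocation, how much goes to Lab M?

Meeting every minimum uses 0+5+10+5+15+15 = 50 k$, leaving 160.
Rank by papers per k$: Lab P 22 > Lab F 21 > Lab M 15 > Lab X 14 > Lab W 13 > Lab Q 3.
Give Lab P 30 more to hit its cap of 40 ; 130 left.
Give Lab F 95 more to hit its cap of 100 ; 35 left.
Lab M: +35 (room for 55) → 50. Pool exhausted.

50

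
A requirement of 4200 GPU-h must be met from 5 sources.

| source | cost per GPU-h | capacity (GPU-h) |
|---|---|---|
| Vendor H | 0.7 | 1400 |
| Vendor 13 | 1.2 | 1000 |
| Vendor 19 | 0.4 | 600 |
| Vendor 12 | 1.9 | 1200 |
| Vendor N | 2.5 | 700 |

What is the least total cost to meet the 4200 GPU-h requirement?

Use sources in increasing cost order.
Take 600 from Vendor 19 at 0.4 → need 3600 more.
Take 1400 from Vendor H at 0.7 → need 2200 more.
Vendor 13 at 1.2: take all 1000 GPU-h → 1200 still needed.
Take 1200 from Vendor 12 at 1.9 → need 0 more.
Vendor N: unused.
Cost = 600×0.4 + 1400×0.7 + 1000×1.2 + 1200×1.9 = 4700.

4700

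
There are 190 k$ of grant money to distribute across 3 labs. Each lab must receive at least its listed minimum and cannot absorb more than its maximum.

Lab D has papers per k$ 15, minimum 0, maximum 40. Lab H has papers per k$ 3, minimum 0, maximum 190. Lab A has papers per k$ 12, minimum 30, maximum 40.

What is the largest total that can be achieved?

Meeting every minimum uses 0+0+30 = 30 k$, leaving 160.
Highest papers per k$ first: Lab D 15 > Lab A 12 > Lab H 3.
Give Lab D 40 more to hit its cap of 40 → 120 left.
Lab A takes 10 more to reach its cap of 40 → 110 left.
Only 110 left; Lab H takes them to reach 110.
Total = 15×40 + 3×110 + 12×40 = 1410.

1410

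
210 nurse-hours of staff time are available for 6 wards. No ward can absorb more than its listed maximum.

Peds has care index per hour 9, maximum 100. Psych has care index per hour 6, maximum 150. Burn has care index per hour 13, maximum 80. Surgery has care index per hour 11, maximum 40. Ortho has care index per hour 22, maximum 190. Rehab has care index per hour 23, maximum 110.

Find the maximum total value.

Rank by care index per hour: Rehab 23 > Ortho 22 > Burn 13 > Surgery 11 > Peds 9 > Psych 6.
Rehab takes 110 to reach its cap of 110 — 100 left.
Ortho has room for 190 but only 100 remain, so it gets 100.
Total = 22×100 + 23×110 = 4730.

4730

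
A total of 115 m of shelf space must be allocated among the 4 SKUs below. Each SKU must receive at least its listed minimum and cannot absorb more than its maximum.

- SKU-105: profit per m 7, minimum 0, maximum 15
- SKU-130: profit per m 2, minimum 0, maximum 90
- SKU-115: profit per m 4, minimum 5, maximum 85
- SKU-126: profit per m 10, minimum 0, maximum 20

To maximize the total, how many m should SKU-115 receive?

80

Meeting every minimum uses 0+0+5+0 = 5 m, leaving 110.
Rank by profit per m: SKU-126 10 > SKU-105 7 > SKU-115 4 > SKU-130 2.
Give SKU-126 20 more to hit its cap of 20 ; 90 left.
SKU-105: +15 to 15 (cap) ; 75 left.
SKU-115 has room for 80 more but only 75 remain, so it gets 80.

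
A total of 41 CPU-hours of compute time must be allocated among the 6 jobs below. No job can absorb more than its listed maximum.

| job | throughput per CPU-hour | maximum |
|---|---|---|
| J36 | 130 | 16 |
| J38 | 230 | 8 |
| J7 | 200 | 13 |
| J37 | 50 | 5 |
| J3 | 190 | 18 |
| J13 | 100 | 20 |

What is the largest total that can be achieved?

8120

Order the jobs by throughput per CPU-hour: J38 230 > J7 200 > J3 190 > J36 130 > J13 100 > J37 50.
J38: +8 to 8 (cap) — 33 left.
J7: +13 to 13 (cap) — 20 left.
J3 takes 18 to reach its cap of 18 — 2 left.
Only 2 left; J36 takes them to reach 2.
Total = 130×2 + 230×8 + 200×13 + 190×18 = 8120.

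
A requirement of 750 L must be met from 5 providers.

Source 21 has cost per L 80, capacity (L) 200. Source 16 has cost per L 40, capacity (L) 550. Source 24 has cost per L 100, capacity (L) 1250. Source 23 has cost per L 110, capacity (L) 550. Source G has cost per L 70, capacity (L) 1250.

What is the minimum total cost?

Fill from the cheapest provider first.
Take 550 from Source 16 at 40 ; need 200 more.
Source G (70): take the remaining 200 ; done.
Source 21, Source 24, Source 23: unused.
Cost = 550×40 + 200×70 = 36000.

36000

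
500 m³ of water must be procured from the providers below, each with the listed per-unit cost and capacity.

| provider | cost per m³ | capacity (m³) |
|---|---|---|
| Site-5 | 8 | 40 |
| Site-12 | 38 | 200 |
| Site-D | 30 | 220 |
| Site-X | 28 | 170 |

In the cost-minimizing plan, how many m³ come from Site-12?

70

Fill from the cheapest provider first.
Site-5 (8): use full 40 ; 460 m³ to go.
Take 170 from Site-X at 28 ; need 290 more.
Take 220 from Site-D at 30 ; need 70 more.
Site-12 (38): take the remaining 70 ; done.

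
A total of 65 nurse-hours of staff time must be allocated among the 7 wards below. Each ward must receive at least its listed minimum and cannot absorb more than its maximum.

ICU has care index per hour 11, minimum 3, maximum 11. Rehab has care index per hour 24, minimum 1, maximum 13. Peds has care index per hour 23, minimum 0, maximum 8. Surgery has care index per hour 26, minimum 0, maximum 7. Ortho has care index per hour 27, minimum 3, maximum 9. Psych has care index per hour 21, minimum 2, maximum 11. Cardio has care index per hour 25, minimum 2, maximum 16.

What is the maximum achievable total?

Meeting every minimum uses 3+1+0+0+3+2+2 = 11 nurse-hours, leaving 54.
Rank by care index per hour: Ortho 27 > Surgery 26 > Cardio 25 > Rehab 24 > Peds 23 > Psych 21 > ICU 11.
Ortho: +6 to 9 (cap) ; 48 left.
Give Surgery 7 more to hit its cap of 7 ; 41 left.
Cardio takes 14 more to reach its cap of 16 ; 27 left.
Give Rehab 12 more to hit its cap of 13 ; 15 left.
Give Peds 8 more to hit its cap of 8 ; 7 left.
Psych has room for 9 more but only 7 remain, so it gets 9.
Total = 11×3 + 24×13 + 23×8 + 26×7 + 27×9 + 21×9 + 25×16 = 1543.

1543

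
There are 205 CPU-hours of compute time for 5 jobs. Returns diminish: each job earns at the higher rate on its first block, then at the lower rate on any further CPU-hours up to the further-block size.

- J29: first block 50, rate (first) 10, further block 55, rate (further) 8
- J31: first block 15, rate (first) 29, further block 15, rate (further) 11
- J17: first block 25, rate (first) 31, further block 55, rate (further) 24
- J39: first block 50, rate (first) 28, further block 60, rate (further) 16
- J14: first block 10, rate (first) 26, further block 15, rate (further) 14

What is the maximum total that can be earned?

Rank every tier by rate: J17/first 31 > J31/first 29 > J39/first 28 > J14/first 26 > J17/second 24 > J39/second 16 > J14/second 14 > J31/second 11 > J29/first 10 > J29/second 8.
J17/first (31): +25 — 180 left.
J31/first (29): +15 — 165 left.
Fill J39 first block (50 at 28) — 115 left.
J14 first at 26: fill all 10 — 105 left.
J17/second (24): +55 — 50 left.
J39/second: +50 of 60 at 16; pool empty.
Total = 31×25 + 29×15 + 28×50 + 26×10 + 24×55 + 16×50 = 4990.

4990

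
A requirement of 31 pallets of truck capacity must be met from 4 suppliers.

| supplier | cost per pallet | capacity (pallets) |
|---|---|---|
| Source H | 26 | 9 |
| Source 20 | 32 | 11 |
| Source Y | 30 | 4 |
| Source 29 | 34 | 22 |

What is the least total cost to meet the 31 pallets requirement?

944

Fill from the cheapest supplier first.
Source H at 26: take all 9 pallets — 22 still needed.
Source Y (30): use full 4 — 18 pallets to go.
Source 20 (32): use full 11 — 7 pallets to go.
Take 7 from Source 29 at 34 to finish.
Cost = 9×26 + 4×30 + 11×32 + 7×34 = 944.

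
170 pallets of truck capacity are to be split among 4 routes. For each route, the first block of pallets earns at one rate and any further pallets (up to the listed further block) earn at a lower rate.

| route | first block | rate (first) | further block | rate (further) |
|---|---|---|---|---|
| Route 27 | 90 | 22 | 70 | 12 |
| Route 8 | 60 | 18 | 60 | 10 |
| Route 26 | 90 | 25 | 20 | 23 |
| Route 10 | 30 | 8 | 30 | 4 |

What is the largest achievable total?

4030

Order all 8 blocks by rate: Route 26/first 25 > Route 26/second 23 > Route 27/first 22 > Route 8/first 18 > Route 27/second 12 > Route 8/second 10 > Route 10/first 8 > Route 10/second 4.
Fill Route 26 first block (90 at 25) → 80 left.
Route 26 second at 23: fill all 20 → 60 left.
Route 27 first at 22: only 60 left, fill 60.
Total = 25×90 + 23×20 + 22×60 = 4030.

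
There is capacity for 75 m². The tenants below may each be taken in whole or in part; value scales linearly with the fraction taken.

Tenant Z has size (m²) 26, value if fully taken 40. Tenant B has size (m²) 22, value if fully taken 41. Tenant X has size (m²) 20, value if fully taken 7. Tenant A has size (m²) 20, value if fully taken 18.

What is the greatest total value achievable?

101.45

Best value per unit of size first: Tenant B 41/22≈1.86, Tenant Z 40/26≈1.54, Tenant A 18/20≈0.9, Tenant X 7/20≈0.35.
All 22 m² of Tenant B fit (value 41) → 53 remain.
All 26 m² of Tenant Z fit (value 40) → 27 remain.
Tenant A: take in full, 20 m² for value 18 → 7 left.
7 m² left: a 7/20 share of Tenant X gives 7×7/20 = 2.45.
Total value = 101.45.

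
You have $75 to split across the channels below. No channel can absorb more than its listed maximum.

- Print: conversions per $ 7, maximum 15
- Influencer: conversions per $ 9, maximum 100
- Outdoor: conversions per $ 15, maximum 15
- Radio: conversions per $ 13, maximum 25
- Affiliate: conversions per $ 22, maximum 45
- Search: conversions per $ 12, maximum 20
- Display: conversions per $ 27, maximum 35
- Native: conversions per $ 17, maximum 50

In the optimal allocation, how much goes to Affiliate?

Order the channels by conversions per $: Display 27 > Affiliate 22 > Native 17 > Outdoor 15 > Radio 13 > Search 12 > Influencer 9 > Print 7.
Give Display 35 to hit its cap of 35 — 40 left.
Affiliate: +40 (room for 45) → 40. Pool exhausted.

40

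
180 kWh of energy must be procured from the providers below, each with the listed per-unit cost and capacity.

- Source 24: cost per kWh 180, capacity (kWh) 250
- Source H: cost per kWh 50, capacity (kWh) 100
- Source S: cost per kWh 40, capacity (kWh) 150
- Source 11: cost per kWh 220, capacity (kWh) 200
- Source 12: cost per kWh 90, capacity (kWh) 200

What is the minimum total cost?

Fill from the cheapest provider first.
Source S at 40: take all 150 kWh ; 30 still needed.
Source H (50): take the remaining 30 ; done.
Source 12, Source 24, Source 11: unused.
Cost = 150×40 + 30×50 = 7500.

7500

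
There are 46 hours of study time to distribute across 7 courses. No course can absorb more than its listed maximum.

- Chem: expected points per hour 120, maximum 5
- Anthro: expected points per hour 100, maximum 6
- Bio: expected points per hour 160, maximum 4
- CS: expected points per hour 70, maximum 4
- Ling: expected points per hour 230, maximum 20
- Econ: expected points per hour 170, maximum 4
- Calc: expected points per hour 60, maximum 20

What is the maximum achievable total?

Rank by expected points per hour: Ling 230 > Econ 170 > Bio 160 > Chem 120 > Anthro 100 > CS 70 > Calc 60.
Give Ling 20 to hit its cap of 20 — 26 left.
Econ takes 4 to reach its cap of 4 — 22 left.
Bio: +4 to 4 (cap) — 18 left.
Give Chem 5 to hit its cap of 5 — 13 left.
Anthro: +6 to 6 (cap) — 7 left.
Give CS 4 to hit its cap of 4 — 3 left.
Only 3 left; Calc takes them to reach 3.
Total = 120×5 + 100×6 + 160×4 + 70×4 + 230×20 + 170×4 + 60×3 = 7580.

7580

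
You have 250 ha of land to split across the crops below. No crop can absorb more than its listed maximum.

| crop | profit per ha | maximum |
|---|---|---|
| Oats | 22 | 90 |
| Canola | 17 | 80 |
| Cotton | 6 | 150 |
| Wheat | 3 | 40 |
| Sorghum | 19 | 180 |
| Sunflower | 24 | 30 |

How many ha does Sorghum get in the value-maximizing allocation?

130

Order the crops by profit per ha: Sunflower 24 > Oats 22 > Sorghum 19 > Canola 17 > Cotton 6 > Wheat 3.
Sunflower takes 30 to reach its cap of 30 ; 220 left.
Oats takes 90 to reach its cap of 90 ; 130 left.
Sorghum has room for 180 but only 130 remain, so it gets 130.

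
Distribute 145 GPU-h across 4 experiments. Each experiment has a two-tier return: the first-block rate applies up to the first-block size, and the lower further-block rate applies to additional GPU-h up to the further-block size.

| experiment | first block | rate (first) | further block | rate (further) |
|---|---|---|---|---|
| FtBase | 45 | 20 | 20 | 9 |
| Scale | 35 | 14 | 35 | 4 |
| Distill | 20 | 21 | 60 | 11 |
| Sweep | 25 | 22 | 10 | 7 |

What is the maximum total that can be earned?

2580

Order all 8 blocks by rate: Sweep/first 22 > Distill/first 21 > FtBase/first 20 > Scale/first 14 > Distill/second 11 > FtBase/second 9 > Sweep/second 7 > Scale/second 4.
Fill Sweep first block (25 at 22) — 120 left.
Distill/first (21): +20 — 100 left.
Fill FtBase first block (45 at 20) — 55 left.
Scale first at 14: fill all 35 — 20 left.
Distill second at 11: only 20 left, fill 20.
Total = 22×25 + 21×20 + 20×45 + 14×35 + 11×20 = 2580.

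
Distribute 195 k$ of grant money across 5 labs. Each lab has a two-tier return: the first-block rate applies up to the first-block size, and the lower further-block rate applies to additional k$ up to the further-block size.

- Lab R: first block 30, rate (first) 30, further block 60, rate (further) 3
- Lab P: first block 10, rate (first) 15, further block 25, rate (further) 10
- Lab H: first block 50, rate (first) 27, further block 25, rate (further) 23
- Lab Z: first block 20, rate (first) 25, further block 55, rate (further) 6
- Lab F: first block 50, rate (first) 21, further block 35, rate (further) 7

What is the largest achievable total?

4625

Treat each block as its own option and order by rate: Lab R/T1 30 > Lab H/T1 27 > Lab Z/T1 25 > Lab H/T2 23 > Lab F/T1 21 > Lab P/T1 15 > Lab P/T2 10 > Lab F/T2 7 > Lab Z/T2 6 > Lab R/T2 3.
Fill Lab R T1 block (30 at 30) → 165 left.
Lab H T1 at 27: fill all 50 → 115 left.
Lab Z T1 at 25: fill all 20 → 95 left.
Lab H T2 at 23: fill all 25 → 70 left.
Lab F/T1 (21): +50 → 20 left.
Lab P T1 at 15: fill all 10 → 10 left.
Lab P T2 at 10: only 10 left, fill 10.
Total = 30×30 + 27×50 + 25×20 + 23×25 + 21×50 + 15×10 + 10×10 = 4625.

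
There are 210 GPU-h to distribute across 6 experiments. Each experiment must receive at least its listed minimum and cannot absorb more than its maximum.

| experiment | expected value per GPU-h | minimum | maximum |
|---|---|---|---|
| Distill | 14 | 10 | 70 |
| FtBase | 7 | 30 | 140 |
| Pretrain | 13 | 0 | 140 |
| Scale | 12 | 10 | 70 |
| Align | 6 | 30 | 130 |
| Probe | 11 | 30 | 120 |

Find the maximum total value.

2340

Meeting every minimum uses 10+30+0+10+30+30 = 110 GPU-h, leaving 100.
Highest expected value per GPU-h first: Distill 14 > Pretrain 13 > Scale 12 > Probe 11 > FtBase 7 > Align 6.
Distill: +60 to 70 (cap) — 40 left.
Only 40 left; Pretrain takes them to reach 40.
Total = 14×70 + 7×30 + 13×40 + 12×10 + 6×30 + 11×30 = 2340.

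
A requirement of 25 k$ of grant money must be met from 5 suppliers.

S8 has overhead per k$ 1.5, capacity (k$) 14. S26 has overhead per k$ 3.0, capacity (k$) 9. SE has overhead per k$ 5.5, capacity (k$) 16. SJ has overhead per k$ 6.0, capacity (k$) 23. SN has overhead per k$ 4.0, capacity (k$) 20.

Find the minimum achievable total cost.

Fill from the cheapest supplier first.
Take 14 from S8 at 1.5 → need 11 more.
S26 at 3.0: take all 9 k$ → 2 still needed.
Take 2 from SN at 4.0 to finish.
SE, SJ: unused.
Cost = 14×1.5 + 9×3.0 + 2×4.0 = 56.

56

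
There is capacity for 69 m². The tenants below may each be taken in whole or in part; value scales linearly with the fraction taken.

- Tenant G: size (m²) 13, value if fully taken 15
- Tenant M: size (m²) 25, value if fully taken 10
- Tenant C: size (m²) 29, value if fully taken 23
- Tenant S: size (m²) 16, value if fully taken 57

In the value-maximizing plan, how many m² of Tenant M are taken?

Sort by value density: Tenant S 57/16≈3.56, Tenant G 15/13≈1.15, Tenant C 23/29≈0.793, Tenant M 10/25≈0.4.
All 16 m² of Tenant S fit (value 57) ; 53 remain.
Take all of Tenant G (13 m², value 15) ; 40 m² left.
Tenant C: take in full, 29 m² for value 23 ; 11 left.
11 m² left: a 11/25 share of Tenant M gives 10×11/25 = 4.4.

11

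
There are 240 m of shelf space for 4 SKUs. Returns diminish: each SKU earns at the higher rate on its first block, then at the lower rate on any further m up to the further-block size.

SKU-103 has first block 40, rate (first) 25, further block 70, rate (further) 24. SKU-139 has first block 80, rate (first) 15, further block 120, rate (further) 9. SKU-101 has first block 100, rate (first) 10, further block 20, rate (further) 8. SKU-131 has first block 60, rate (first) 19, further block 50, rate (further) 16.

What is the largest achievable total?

4920

Order all 8 blocks by rate: SKU-103/first 25 > SKU-103/second 24 > SKU-131/first 19 > SKU-131/second 16 > SKU-139/first 15 > SKU-101/first 10 > SKU-139/second 9 > SKU-101/second 8.
SKU-103 first at 25: fill all 40 — 200 left.
SKU-103 second at 24: fill all 70 — 130 left.
SKU-131/first (19): +60 — 70 left.
SKU-131 second at 16: fill all 50 — 20 left.
20 remain; put them into SKU-139 first at 15.
Total = 25×40 + 24×70 + 19×60 + 16×50 + 15×20 = 4920.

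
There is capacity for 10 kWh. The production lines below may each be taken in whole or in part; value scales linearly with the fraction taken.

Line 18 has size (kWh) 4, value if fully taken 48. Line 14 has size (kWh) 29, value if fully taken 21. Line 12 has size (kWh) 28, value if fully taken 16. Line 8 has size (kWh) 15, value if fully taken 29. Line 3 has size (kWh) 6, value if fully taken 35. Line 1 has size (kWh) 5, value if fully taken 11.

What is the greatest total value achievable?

83

Sort by value density: Line 18 48/4≈12, Line 3 35/6≈5.83, Line 1 11/5≈2.2, Line 8 29/15≈1.93, Line 14 21/29≈0.724, Line 12 16/28≈0.571.
Take all of Line 18 (4 kWh, value 48) → 6 kWh left.
Line 3: take in full, 6 kWh for value 35 → 0 left.
Total value = 83.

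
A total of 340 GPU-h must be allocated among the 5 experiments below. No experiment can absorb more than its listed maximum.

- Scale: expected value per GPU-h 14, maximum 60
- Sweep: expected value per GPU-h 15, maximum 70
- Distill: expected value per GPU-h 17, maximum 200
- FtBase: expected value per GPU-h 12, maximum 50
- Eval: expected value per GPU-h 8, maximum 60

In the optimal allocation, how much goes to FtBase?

10

Order the experiments by expected value per GPU-h: Distill 17 > Sweep 15 > Scale 14 > FtBase 12 > Eval 8.
Distill: +200 to 200 (cap) — 140 left.
Sweep takes 70 to reach its cap of 70 — 70 left.
Give Scale 60 to hit its cap of 60 — 10 left.
FtBase: +10 (room for 50) → 10. Pool exhausted.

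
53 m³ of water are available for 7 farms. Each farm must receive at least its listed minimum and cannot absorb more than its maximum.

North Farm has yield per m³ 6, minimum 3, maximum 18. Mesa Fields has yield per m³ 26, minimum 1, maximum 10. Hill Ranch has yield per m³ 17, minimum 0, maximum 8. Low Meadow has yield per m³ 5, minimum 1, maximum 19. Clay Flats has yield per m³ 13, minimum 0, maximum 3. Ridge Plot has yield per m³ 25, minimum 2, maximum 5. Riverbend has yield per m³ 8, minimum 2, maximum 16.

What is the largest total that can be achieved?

Meeting every minimum uses 3+1+0+1+0+2+2 = 9 m³, leaving 44.
Order the farms by yield per m³: Mesa Fields 26 > Ridge Plot 25 > Hill Ranch 17 > Clay Flats 13 > Riverbend 8 > North Farm 6 > Low Meadow 5.
Give Mesa Fields 9 more to hit its cap of 10 ; 35 left.
Ridge Plot: +3 to 5 (cap) ; 32 left.
Hill Ranch: +8 to 8 (cap) ; 24 left.
Clay Flats takes 3 more to reach its cap of 3 ; 21 left.
Riverbend: +14 to 16 (cap) ; 7 left.
North Farm: +7 (room for 15) → 10. Pool exhausted.
Total = 6×10 + 26×10 + 17×8 + 5×1 + 13×3 + 25×5 + 8×16 = 753.

753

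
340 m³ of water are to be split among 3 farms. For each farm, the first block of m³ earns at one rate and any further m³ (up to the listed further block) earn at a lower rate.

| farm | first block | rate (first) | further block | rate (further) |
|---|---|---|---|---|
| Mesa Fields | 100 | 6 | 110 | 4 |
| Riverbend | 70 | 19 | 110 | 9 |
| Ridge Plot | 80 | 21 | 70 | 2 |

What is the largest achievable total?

Rank every tier by rate: Ridge Plot/first 21 > Riverbend/first 19 > Riverbend/second 9 > Mesa Fields/first 6 > Mesa Fields/second 4 > Ridge Plot/second 2.
Fill Ridge Plot first block (80 at 21) — 260 left.
Riverbend/first (19): +70 — 190 left.
Riverbend second at 9: fill all 110 — 80 left.
80 remain; put them into Mesa Fields first at 6.
Total = 21×80 + 19×70 + 9×110 + 6×80 = 4480.

4480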